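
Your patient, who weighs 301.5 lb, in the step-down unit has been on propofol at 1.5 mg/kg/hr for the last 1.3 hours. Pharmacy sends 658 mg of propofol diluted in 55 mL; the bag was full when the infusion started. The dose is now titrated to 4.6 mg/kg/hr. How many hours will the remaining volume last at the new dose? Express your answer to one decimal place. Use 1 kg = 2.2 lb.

0.6 hours

Initial rate:
Weight = 301.5 lb ÷ 2.2 lb/kg = 137.0455 kg
Dose = 1.5 mg/kg/hr × 137.0455 kg = 205.5682 mg/hr
Concentration = 658 mg ÷ 55 mL = 11.96364 mg/mL
Rate = 205.5682 mg/hr ÷ 11.96364 mg/mL = 17.18275 mL/hr
Volume infused so far = 17.18275 mL/hr × 1.3 hr = 22.33758 mL
Volume remaining = 55 − 22.33758 = 32.66242 mL
New rate:
Dose = 4.6 mg/kg/hr × 137.0455 kg = 630.4091 mg/hr
Rate = 630.4091 mg/hr ÷ 11.96364 mg/mL = 52.69377 mL/hr
Time remaining = 32.66242 mL ÷ 52.69377 mL/hr = 0.6198536 hr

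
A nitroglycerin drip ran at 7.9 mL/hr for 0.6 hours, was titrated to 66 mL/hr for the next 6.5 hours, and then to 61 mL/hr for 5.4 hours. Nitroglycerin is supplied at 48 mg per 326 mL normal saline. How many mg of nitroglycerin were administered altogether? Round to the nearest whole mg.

Concentration = 48 mg ÷ 326 mL = 0.1472393 mg/mL
Stage 1: 7.9 mL/hr × 0.6 hr = 4.74 mL → 4.74 mL × 0.1472393 mg/mL = 0.6979141 mg
Stage 2: 66 mL/hr × 6.5 hr = 429 mL → 429 mL × 0.1472393 mg/mL = 63.16564 mg
Stage 3: 61 mL/hr × 5.4 hr = 329.4 mL → 329.4 mL × 0.1472393 mg/mL = 48.50061 mg
Total = 0.6979141 + 63.16564 + 48.50061 = 112.3642 mg

112 mg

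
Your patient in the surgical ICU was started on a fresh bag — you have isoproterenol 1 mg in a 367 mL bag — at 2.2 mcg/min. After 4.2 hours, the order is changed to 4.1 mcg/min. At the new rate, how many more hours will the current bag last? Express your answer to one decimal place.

1.8 hours

Initial rate:
2.2 mcg/min × 60 min/hr = 132 mcg/hr
Concentration = 1 mg ÷ 367 mL = 0.002724796 mg/mL = 2.724796 mcg/mL
Rate = 132 mcg/hr ÷ 2.724796 mcg/mL = 48.444 mL/hr
Volume infused so far = 48.444 mL/hr × 4.2 hr = 203.4648 mL
Volume remaining = 367 − 203.4648 = 163.5352 mL
New rate:
4.1 mcg/min × 60 min/hr = 246 mcg/hr
Rate = 246 mcg/hr ÷ 2.724796 mcg/mL = 90.282 mL/hr
Time remaining = 163.5352 mL ÷ 90.282 mL/hr = 1.811382 hr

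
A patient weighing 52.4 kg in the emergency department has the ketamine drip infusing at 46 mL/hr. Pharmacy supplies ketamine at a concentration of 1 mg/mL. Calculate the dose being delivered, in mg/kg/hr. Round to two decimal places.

0.88 mg/kg/hr

Drug rate = 46 mL/hr × 1 mg/mL = 46 mg/hr
46 mg/hr ÷ 52.4 kg = 0.8778626 mg/kg/hr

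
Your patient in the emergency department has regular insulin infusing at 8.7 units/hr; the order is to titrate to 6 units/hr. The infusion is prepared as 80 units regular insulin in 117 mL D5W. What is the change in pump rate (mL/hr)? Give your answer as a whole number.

4 mL/hr

At the current dose:
Concentration = 80 units ÷ 117 mL = 0.6837607 units/mL
Rate = 8.7 units/hr ÷ 0.6837607 units/mL = 12.72375 mL/hr
At the new dose:
Rate = 6 units/hr ÷ 0.6837607 units/mL = 8.775 mL/hr
Change = 8.775 − 12.72375 = -3.94875 mL/hr → 3.94875 mL/hr decrease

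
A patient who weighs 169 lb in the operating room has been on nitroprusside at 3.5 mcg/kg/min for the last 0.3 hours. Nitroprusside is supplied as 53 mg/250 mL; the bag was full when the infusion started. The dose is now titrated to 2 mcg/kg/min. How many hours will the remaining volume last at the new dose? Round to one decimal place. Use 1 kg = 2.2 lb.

Initial rate:
Weight = 169 lb ÷ 2.2 lb/kg = 76.81818 kg
Dose = 3.5 mcg/kg/min × 76.81818 kg = 268.8636 mcg/min
268.8636 mcg/min × 60 min/hr = 16131.82 mcg/hr
Concentration = 53 mg ÷ 250 mL = 0.212 mg/mL = 212 mcg/mL
Rate = 16131.82 mcg/hr ÷ 212 mcg/mL = 76.09348 mL/hr
Volume infused so far = 76.09348 mL/hr × 0.3 hr = 22.82804 mL
Volume remaining = 250 − 22.82804 = 227.172 mL
New rate:
Dose = 2 mcg/kg/min × 76.81818 kg = 153.6364 mcg/min
153.6364 mcg/min × 60 min/hr = 9218.182 mcg/hr
Rate = 9218.182 mcg/hr ÷ 212 mcg/mL = 43.48199 mL/hr
Time remaining = 227.172 mL ÷ 43.48199 mL/hr = 5.224507 hr

5.2 hours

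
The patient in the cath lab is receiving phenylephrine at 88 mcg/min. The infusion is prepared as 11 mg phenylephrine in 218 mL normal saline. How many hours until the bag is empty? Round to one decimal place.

88 mcg/min × 60 min/hr = 5280 mcg/hr
Concentration = 11 mg ÷ 218 mL = 0.05045872 mg/mL = 50.45872 mcg/mL
Rate = 5280 mcg/hr ÷ 50.45872 mcg/mL = 104.64 mL/hr
Duration = 218 mL ÷ 104.64 mL/hr = 2.083333 hr

2.1 hours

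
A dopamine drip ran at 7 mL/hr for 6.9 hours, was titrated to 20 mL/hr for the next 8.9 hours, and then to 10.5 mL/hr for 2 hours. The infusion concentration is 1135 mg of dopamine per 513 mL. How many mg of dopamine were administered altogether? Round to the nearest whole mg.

547 mg

Concentration = 1135 mg ÷ 513 mL = 2.212476 mg/mL
Stage 1: 7 mL/hr × 6.9 hr = 48.3 mL → 48.3 mL × 2.212476 mg/mL = 106.8626 mg
Stage 2: 20 mL/hr × 8.9 hr = 178 mL → 178 mL × 2.212476 mg/mL = 393.8207 mg
Stage 3: 10.5 mL/hr × 2 hr = 21 mL → 21 mL × 2.212476 mg/mL = 46.46199 mg
Total = 106.8626 + 393.8207 + 46.46199 = 547.1452 mg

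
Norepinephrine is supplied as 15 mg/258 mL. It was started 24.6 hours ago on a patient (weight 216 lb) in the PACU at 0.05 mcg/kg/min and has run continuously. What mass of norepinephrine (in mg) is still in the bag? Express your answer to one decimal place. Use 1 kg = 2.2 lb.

7.8 mg

Weight = 216 lb ÷ 2.2 lb/kg = 98.18182 kg
Dose = 0.05 mcg/kg/min × 98.18182 kg = 4.909091 mcg/min
4.909091 mcg/min × 60 min/hr = 294.5455 mcg/hr
Concentration = 15 mg ÷ 258 mL = 0.05813953 mg/mL = 58.13953 mcg/mL
Rate = 294.5455 mcg/hr ÷ 58.13953 mcg/mL = 5.066182 mL/hr
Volume infused = 5.066182 mL/hr × 24.6 hr = 124.6281 mL
Volume remaining = 258 − 124.6281 = 133.3719 mL
Drug remaining = 133.3719 mL × 58.13953 mcg/mL = 7754.182 mcg = 7.754182 mg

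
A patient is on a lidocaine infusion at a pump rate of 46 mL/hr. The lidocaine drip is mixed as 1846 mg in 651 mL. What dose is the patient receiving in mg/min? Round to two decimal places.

Concentration = 1846 mg ÷ 651 mL = 2.835637 mg/mL
Drug rate = 46 mL/hr × 2.835637 mg/mL = 130.4393 mg/hr
130.4393 mg/hr ÷ 60 min/hr = 2.173989 mg/min

2.17 mg/min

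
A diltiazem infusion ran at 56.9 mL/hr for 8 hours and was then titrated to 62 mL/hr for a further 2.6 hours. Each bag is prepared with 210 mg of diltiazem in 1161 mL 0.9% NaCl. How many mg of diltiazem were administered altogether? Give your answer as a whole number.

111 mg

Concentration = 210 mg ÷ 1161 mL = 0.1808786 mg/mL
Stage 1: 56.9 mL/hr × 8 hr = 455.2 mL → 455.2 mL × 0.1808786 mg/mL = 82.33592 mg
Stage 2: 62 mL/hr × 2.6 hr = 161.2 mL → 161.2 mL × 0.1808786 mg/mL = 29.15762 mg
Total = 82.33592 + 29.15762 = 111.4935 mg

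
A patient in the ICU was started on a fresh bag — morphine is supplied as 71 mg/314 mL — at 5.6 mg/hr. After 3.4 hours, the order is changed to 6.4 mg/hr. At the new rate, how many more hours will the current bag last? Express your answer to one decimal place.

8.1 hours

Initial rate:
Concentration = 71 mg ÷ 314 mL = 0.2261146 mg/mL
Rate = 5.6 mg/hr ÷ 0.2261146 mg/mL = 24.7662 mL/hr
Volume infused so far = 24.7662 mL/hr × 3.4 hr = 84.20507 mL
Volume remaining = 314 − 84.20507 = 229.7949 mL
New rate:
Rate = 6.4 mg/hr ÷ 0.2261146 mg/mL = 28.30423 mL/hr
Time remaining = 229.7949 mL ÷ 28.30423 mL/hr = 8.11875 hr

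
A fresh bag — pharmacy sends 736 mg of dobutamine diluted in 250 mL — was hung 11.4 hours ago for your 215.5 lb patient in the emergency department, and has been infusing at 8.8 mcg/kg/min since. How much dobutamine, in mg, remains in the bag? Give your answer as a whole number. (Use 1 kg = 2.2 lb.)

146 mg

Weight = 215.5 lb ÷ 2.2 lb/kg = 97.95455 kg
Dose = 8.8 mcg/kg/min × 97.95455 kg = 862 mcg/min
862 mcg/min × 60 min/hr = 51720 mcg/hr
Concentration = 736 mg ÷ 250 mL = 2.944 mg/mL = 2944 mcg/mL
Rate = 51720 mcg/hr ÷ 2944 mcg/mL = 17.56793 mL/hr
Volume infused = 17.56793 mL/hr × 11.4 hr = 200.2745 mL
Volume remaining = 250 − 200.2745 = 49.72554 mL
Drug remaining = 49.72554 mL × 2944 mcg/mL = 146392 mcg = 146.392 mg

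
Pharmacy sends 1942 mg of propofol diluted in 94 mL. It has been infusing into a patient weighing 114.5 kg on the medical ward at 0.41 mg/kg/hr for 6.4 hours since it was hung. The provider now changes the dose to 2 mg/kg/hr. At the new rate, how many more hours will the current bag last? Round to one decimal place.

Initial rate:
Dose = 0.41 mg/kg/hr × 114.5 kg = 46.945 mg/hr
Concentration = 1942 mg ÷ 94 mL = 20.65957 mg/mL
Rate = 46.945 mg/hr ÷ 20.65957 mg/mL = 2.272312 mL/hr
Volume infused so far = 2.272312 mL/hr × 6.4 hr = 14.5428 mL
Volume remaining = 94 − 14.5428 = 79.4572 mL
New rate:
Dose = 2 mg/kg/hr × 114.5 kg = 229 mg/hr
Rate = 229 mg/hr ÷ 20.65957 mg/mL = 11.08445 mL/hr
Time remaining = 79.4572 mL ÷ 11.08445 mL/hr = 7.168349 hr

7.2 hours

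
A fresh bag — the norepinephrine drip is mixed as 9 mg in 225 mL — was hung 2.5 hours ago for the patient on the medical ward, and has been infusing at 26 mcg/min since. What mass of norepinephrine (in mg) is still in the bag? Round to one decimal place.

26 mcg/min × 60 min/hr = 1560 mcg/hr
Concentration = 9 mg ÷ 225 mL = 0.04 mg/mL = 40 mcg/mL
Rate = 1560 mcg/hr ÷ 40 mcg/mL = 39 mL/hr
Volume infused = 39 mL/hr × 2.5 hr = 97.5 mL
Volume remaining = 225 − 97.5 = 127.5 mL
Drug remaining = 127.5 mL × 40 mcg/mL = 5100 mcg = 5.1 mg

5.1 mg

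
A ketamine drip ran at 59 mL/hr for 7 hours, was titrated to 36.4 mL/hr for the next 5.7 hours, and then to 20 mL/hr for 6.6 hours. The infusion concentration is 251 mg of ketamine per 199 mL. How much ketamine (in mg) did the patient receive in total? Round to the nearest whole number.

Concentration = 251 mg ÷ 199 mL = 1.261307 mg/mL
Stage 1: 59 mL/hr × 7 hr = 413 mL → 413 mL × 1.261307 mg/mL = 520.9196 mg
Stage 2: 36.4 mL/hr × 5.7 hr = 207.48 mL → 207.48 mL × 1.261307 mg/mL = 261.6959 mg
Stage 3: 20 mL/hr × 6.6 hr = 132 mL → 132 mL × 1.261307 mg/mL = 166.4925 mg
Total = 520.9196 + 261.6959 + 166.4925 = 949.1079 mg

949 mg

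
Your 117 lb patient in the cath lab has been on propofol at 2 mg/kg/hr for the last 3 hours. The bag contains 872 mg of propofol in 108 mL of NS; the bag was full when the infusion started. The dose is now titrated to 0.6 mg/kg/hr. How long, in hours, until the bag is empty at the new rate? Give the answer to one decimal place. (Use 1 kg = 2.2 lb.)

17.3 hours

Initial rate:
Weight = 117 lb ÷ 2.2 lb/kg = 53.18182 kg
Dose = 2 mg/kg/hr × 53.18182 kg = 106.3636 mg/hr
Concentration = 872 mg ÷ 108 mL = 8.074074 mg/mL
Rate = 106.3636 mg/hr ÷ 8.074074 mg/mL = 13.17348 mL/hr
Volume infused so far = 13.17348 mL/hr × 3 hr = 39.52043 mL
Volume remaining = 108 − 39.52043 = 68.47957 mL
New rate:
Dose = 0.6 mg/kg/hr × 53.18182 kg = 31.90909 mg/hr
Rate = 31.90909 mg/hr ÷ 8.074074 mg/mL = 3.952043 mL/hr
Time remaining = 68.47957 mL ÷ 3.952043 mL/hr = 17.32764 hr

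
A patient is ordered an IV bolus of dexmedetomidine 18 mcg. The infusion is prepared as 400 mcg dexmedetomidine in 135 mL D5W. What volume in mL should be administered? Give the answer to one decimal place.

6.1 mL

Concentration = 400 mcg ÷ 135 mL = 2.962963 mcg/mL
Volume = 18 mcg ÷ 2.962963 mcg/mL = 6.075 mL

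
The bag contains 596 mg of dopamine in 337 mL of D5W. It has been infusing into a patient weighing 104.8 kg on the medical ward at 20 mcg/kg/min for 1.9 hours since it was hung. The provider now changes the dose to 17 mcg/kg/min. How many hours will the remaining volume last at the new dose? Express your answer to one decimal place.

3.3 hours

Initial rate:
Dose = 20 mcg/kg/min × 104.8 kg = 2096 mcg/min
2096 mcg/min × 60 min/hr = 125760 mcg/hr
Concentration = 596 mg ÷ 337 mL = 1.768546 mg/mL = 1768.546 mcg/mL
Rate = 125760 mcg/hr ÷ 1768.546 mcg/mL = 71.10926 mL/hr
Volume infused so far = 71.10926 mL/hr × 1.9 hr = 135.1076 mL
Volume remaining = 337 − 135.1076 = 201.8924 mL
New rate:
Dose = 17 mcg/kg/min × 104.8 kg = 1781.6 mcg/min
1781.6 mcg/min × 60 min/hr = 106896 mcg/hr
Rate = 106896 mcg/hr ÷ 1768.546 mcg/mL = 60.44287 mL/hr
Time remaining = 201.8924 mL ÷ 60.44287 mL/hr = 3.340219 hr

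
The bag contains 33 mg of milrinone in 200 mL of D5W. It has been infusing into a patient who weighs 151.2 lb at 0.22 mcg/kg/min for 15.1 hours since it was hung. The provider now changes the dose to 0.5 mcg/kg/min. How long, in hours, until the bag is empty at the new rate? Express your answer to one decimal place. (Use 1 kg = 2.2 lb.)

Initial rate:
Weight = 151.2 lb ÷ 2.2 lb/kg = 68.72727 kg
Dose = 0.22 mcg/kg/min × 68.72727 kg = 15.12 mcg/min
15.12 mcg/min × 60 min/hr = 907.2 mcg/hr
Concentration = 33 mg ÷ 200 mL = 0.165 mg/mL = 165 mcg/mL
Rate = 907.2 mcg/hr ÷ 165 mcg/mL = 5.498182 mL/hr
Volume infused so far = 5.498182 mL/hr × 15.1 hr = 83.02255 mL
Volume remaining = 200 − 83.02255 = 116.9775 mL
New rate:
Dose = 0.5 mcg/kg/min × 68.72727 kg = 34.36364 mcg/min
34.36364 mcg/min × 60 min/hr = 2061.818 mcg/hr
Rate = 2061.818 mcg/hr ÷ 165 mcg/mL = 12.49587 mL/hr
Time remaining = 116.9775 mL ÷ 12.49587 mL/hr = 9.361291 hr

9.4 hours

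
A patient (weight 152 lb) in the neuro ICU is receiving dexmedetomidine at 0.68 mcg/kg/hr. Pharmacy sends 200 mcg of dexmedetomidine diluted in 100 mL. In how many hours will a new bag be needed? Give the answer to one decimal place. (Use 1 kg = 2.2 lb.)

Weight = 152 lb ÷ 2.2 lb/kg = 69.09091 kg
Dose = 0.68 mcg/kg/hr × 69.09091 kg = 46.98182 mcg/hr
Concentration = 200 mcg ÷ 100 mL = 2 mcg/mL
Rate = 46.98182 mcg/hr ÷ 2 mcg/mL = 23.49091 mL/hr
Duration = 100 mL ÷ 23.49091 mL/hr = 4.256966 hr

4.3 hours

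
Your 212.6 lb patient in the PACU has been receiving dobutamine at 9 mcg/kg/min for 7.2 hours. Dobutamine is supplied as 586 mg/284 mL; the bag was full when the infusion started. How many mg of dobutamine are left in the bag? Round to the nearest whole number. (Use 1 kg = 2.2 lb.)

Weight = 212.6 lb ÷ 2.2 lb/kg = 96.63636 kg
Dose = 9 mcg/kg/min × 96.63636 kg = 869.7273 mcg/min
869.7273 mcg/min × 60 min/hr = 52183.64 mcg/hr
Concentration = 586 mg ÷ 284 mL = 2.06338 mg/mL = 2063.38 mcg/mL
Rate = 52183.64 mcg/hr ÷ 2063.38 mcg/mL = 25.29036 mL/hr
Volume infused = 25.29036 mL/hr × 7.2 hr = 182.0906 mL
Volume remaining = 284 − 182.0906 = 101.9094 mL
Drug remaining = 101.9094 mL × 2063.38 mcg/mL = 210277.8 mcg = 210.2778 mg

210 mg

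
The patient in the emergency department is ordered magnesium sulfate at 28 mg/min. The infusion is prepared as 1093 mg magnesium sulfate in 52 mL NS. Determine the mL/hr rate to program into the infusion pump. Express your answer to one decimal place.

28 mg/min × 60 min/hr = 1680 mg/hr
Concentration = 1093 mg ÷ 52 mL = 21.01923 mg/mL
Rate = 1680 mg/hr ÷ 21.01923 mg/mL = 79.92681 mL/hr

79.9 mL/hr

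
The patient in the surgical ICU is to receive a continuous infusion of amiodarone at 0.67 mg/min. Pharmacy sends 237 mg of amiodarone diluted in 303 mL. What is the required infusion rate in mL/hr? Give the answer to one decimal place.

0.67 mg/min × 60 min/hr = 40.2 mg/hr
Concentration = 237 mg ÷ 303 mL = 0.7821782 mg/mL
Rate = 40.2 mg/hr ÷ 0.7821782 mg/mL = 51.39494 mL/hr

51.4 mL/hr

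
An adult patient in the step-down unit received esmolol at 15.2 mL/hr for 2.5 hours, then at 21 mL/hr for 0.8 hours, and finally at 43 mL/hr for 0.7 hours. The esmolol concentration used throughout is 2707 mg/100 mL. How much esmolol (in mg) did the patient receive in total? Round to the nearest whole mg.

2298 mg

Concentration = 2707 mg ÷ 100 mL = 27.07 mg/mL
Stage 1: 15.2 mL/hr × 2.5 hr = 38 mL → 38 mL × 27.07 mg/mL = 1028.66 mg
Stage 2: 21 mL/hr × 0.8 hr = 16.8 mL → 16.8 mL × 27.07 mg/mL = 454.776 mg
Stage 3: 43 mL/hr × 0.7 hr = 30.1 mL → 30.1 mL × 27.07 mg/mL = 814.807 mg
Total = 1028.66 + 454.776 + 814.807 = 2298.243 mg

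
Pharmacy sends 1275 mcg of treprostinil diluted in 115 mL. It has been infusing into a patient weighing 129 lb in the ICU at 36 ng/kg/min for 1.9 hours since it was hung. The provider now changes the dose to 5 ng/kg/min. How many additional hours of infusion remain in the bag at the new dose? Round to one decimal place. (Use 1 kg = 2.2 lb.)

Initial rate:
Weight = 129 lb ÷ 2.2 lb/kg = 58.63636 kg
Dose = 36 ng/kg/min × 58.63636 kg = 2110.909 ng/min
2110.909 ng/min × 60 min/hr = 126654.5 ng/hr
Concentration = 1275 mcg ÷ 115 mL = 11.08696 mcg/mL = 11086.96 ng/mL
Rate = 126654.5 ng/hr ÷ 11086.96 ng/mL = 11.42374 mL/hr
Volume infused so far = 11.42374 mL/hr × 1.9 hr = 21.70511 mL
Volume remaining = 115 − 21.70511 = 93.29489 mL
New rate:
Dose = 5 ng/kg/min × 58.63636 kg = 293.1818 ng/min
293.1818 ng/min × 60 min/hr = 17590.91 ng/hr
Rate = 17590.91 ng/hr ÷ 11086.96 ng/mL = 1.586631 mL/hr
Time remaining = 93.29489 mL ÷ 1.586631 mL/hr = 58.80062 hr

58.8 hours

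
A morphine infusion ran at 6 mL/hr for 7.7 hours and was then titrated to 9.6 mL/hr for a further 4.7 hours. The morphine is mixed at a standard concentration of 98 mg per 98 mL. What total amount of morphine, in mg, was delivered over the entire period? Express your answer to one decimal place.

91.3 mg

Concentration = 98 mg ÷ 98 mL = 1 mg/mL
Stage 1: 6 mL/hr × 7.7 hr = 46.2 mL → 46.2 mL × 1 mg/mL = 46.2 mg
Stage 2: 9.6 mL/hr × 4.7 hr = 45.12 mL → 45.12 mL × 1 mg/mL = 45.12 mg
Total = 46.2 + 45.12 = 91.32 mg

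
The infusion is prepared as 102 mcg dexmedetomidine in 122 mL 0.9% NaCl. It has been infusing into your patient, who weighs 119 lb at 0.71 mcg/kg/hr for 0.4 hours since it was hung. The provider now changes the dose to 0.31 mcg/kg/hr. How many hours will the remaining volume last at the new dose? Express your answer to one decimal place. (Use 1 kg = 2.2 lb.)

5.2 hours

Initial rate:
Weight = 119 lb ÷ 2.2 lb/kg = 54.09091 kg
Dose = 0.71 mcg/kg/hr × 54.09091 kg = 38.40455 mcg/hr
Concentration = 102 mcg ÷ 122 mL = 0.8360656 mcg/mL
Rate = 38.40455 mcg/hr ÷ 0.8360656 mcg/mL = 45.93485 mL/hr
Volume infused so far = 45.93485 mL/hr × 0.4 hr = 18.37394 mL
Volume remaining = 122 − 18.37394 = 103.6261 mL
New rate:
Dose = 0.31 mcg/kg/hr × 54.09091 kg = 16.76818 mcg/hr
Rate = 16.76818 mcg/hr ÷ 0.8360656 mcg/mL = 20.05606 mL/hr
Time remaining = 103.6261 mL ÷ 20.05606 mL/hr = 5.16682 hr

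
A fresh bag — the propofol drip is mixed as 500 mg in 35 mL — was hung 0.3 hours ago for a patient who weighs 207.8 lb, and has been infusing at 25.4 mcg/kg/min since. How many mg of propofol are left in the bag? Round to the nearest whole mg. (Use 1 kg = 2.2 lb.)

457 mg

Weight = 207.8 lb ÷ 2.2 lb/kg = 94.45455 kg
Dose = 25.4 mcg/kg/min × 94.45455 kg = 2399.145 mcg/min
2399.145 mcg/min × 60 min/hr = 143948.7 mcg/hr
Concentration = 500 mg ÷ 35 mL = 14.28571 mg/mL = 14285.71 mcg/mL
Rate = 143948.7 mcg/hr ÷ 14285.71 mcg/mL = 10.07641 mL/hr
Volume infused = 10.07641 mL/hr × 0.3 hr = 3.022923 mL
Volume remaining = 35 − 3.022923 = 31.97708 mL
Drug remaining = 31.97708 mL × 14285.71 mcg/mL = 456815.4 mcg = 456.8154 mg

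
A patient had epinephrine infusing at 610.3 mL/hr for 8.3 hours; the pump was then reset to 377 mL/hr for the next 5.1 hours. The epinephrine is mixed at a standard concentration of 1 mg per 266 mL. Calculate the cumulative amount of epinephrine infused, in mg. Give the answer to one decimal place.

26.3 mg

Concentration = 1 mg ÷ 266 mL = 0.003759398 mg/mL
Stage 1: 610.3 mL/hr × 8.3 hr = 5065.49 mL → 5065.49 mL × 0.003759398 mg/mL = 19.0432 mg
Stage 2: 377 mL/hr × 5.1 hr = 1922.7 mL → 1922.7 mL × 0.003759398 mg/mL = 7.228195 mg
Total = 19.0432 + 7.228195 = 26.27139 mg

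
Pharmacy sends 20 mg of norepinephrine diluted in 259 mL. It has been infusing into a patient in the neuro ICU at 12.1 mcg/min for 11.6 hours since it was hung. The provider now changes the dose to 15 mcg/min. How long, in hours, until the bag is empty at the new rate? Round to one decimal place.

12.9 hours

Initial rate:
12.1 mcg/min × 60 min/hr = 726 mcg/hr
Concentration = 20 mg ÷ 259 mL = 0.07722008 mg/mL = 77.22008 mcg/mL
Rate = 726 mcg/hr ÷ 77.22008 mcg/mL = 9.4017 mL/hr
Volume infused so far = 9.4017 mL/hr × 11.6 hr = 109.0597 mL
Volume remaining = 259 − 109.0597 = 149.9403 mL
New rate:
15 mcg/min × 60 min/hr = 900 mcg/hr
Rate = 900 mcg/hr ÷ 77.22008 mcg/mL = 11.655 mL/hr
Time remaining = 149.9403 mL ÷ 11.655 mL/hr = 12.86489 hr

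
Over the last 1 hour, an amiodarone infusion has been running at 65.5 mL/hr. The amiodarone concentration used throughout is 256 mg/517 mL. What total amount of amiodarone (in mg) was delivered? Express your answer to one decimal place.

Concentration = 256 mg ÷ 517 mL = 0.4951644 mg/mL
Drug rate = 65.5 mL/hr × 0.4951644 mg/mL = 32.43327 mg/hr
Total = 32.43327 mg/hr × 1 hr = 32.43327 mg

32.4 mg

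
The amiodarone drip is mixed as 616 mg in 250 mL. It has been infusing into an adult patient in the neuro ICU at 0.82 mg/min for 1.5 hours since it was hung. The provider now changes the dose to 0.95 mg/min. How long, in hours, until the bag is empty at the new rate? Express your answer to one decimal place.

Initial rate:
0.82 mg/min × 60 min/hr = 49.2 mg/hr
Concentration = 616 mg ÷ 250 mL = 2.464 mg/mL
Rate = 49.2 mg/hr ÷ 2.464 mg/mL = 19.96753 mL/hr
Volume infused so far = 19.96753 mL/hr × 1.5 hr = 29.9513 mL
Volume remaining = 250 − 29.9513 = 220.0487 mL
New rate:
0.95 mg/min × 60 min/hr = 57 mg/hr
Rate = 57 mg/hr ÷ 2.464 mg/mL = 23.13312 mL/hr
Time remaining = 220.0487 mL ÷ 23.13312 mL/hr = 9.512281 hr

9.5 hours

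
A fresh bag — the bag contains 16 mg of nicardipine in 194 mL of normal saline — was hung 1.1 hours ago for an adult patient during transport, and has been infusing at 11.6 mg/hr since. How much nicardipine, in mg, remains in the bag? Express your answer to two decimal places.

Concentration = 16 mg ÷ 194 mL = 0.08247423 mg/mL
Rate = 11.6 mg/hr ÷ 0.08247423 mg/mL = 140.65 mL/hr
Volume infused = 140.65 mL/hr × 1.1 hr = 154.715 mL
Volume remaining = 194 − 154.715 = 39.285 mL
Drug remaining = 39.285 mL × 0.08247423 mg/mL = 3.24 mg

3.24 mg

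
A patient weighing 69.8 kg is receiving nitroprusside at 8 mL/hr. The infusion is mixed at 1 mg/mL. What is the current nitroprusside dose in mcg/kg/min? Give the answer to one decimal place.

Concentration = 1 mg/mL = 1000 mcg/mL
Drug rate = 8 mL/hr × 1000 mcg/mL = 8000 mcg/hr
8000 mcg/hr ÷ 60 min/hr = 133.3333 mcg/min
133.3333 mcg/min ÷ 69.8 kg = 1.91022 mcg/kg/min

1.9 mcg/kg/min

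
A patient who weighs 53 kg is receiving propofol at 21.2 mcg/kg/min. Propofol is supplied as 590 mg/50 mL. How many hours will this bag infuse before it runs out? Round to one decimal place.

Dose = 21.2 mcg/kg/min × 53 kg = 1123.6 mcg/min
1123.6 mcg/min × 60 min/hr = 67416 mcg/hr
Concentration = 590 mg ÷ 50 mL = 11.8 mg/mL = 11800 mcg/mL
Rate = 67416 mcg/hr ÷ 11800 mcg/mL = 5.71322 mL/hr
Duration = 50 mL ÷ 5.71322 mL/hr = 8.751632 hr

8.8 hours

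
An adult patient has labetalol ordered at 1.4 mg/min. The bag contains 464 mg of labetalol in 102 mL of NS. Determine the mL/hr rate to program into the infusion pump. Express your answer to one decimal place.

18.5 mL/hr

1.4 mg/min × 60 min/hr = 84 mg/hr
Concentration = 464 mg ÷ 102 mL = 4.54902 mg/mL
Rate = 84 mg/hr ÷ 4.54902 mg/mL = 18.46552 mL/hr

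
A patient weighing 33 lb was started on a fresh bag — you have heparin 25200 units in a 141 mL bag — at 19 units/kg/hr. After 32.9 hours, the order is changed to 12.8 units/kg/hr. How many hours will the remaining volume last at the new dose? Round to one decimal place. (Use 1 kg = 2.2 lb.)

82.4 hours

Initial rate:
Weight = 33 lb ÷ 2.2 lb/kg = 15 kg
Dose = 19 units/kg/hr × 15 kg = 285 units/hr
Concentration = 25200 units ÷ 141 mL = 178.7234 units/mL
Rate = 285 units/hr ÷ 178.7234 units/mL = 1.594643 mL/hr
Volume infused so far = 1.594643 mL/hr × 32.9 hr = 52.46375 mL
Volume remaining = 141 − 52.46375 = 88.53625 mL
New rate:
Dose = 12.8 units/kg/hr × 15 kg = 192 units/hr
Rate = 192 units/hr ÷ 178.7234 units/mL = 1.074286 mL/hr
Time remaining = 88.53625 mL ÷ 1.074286 mL/hr = 82.41406 hr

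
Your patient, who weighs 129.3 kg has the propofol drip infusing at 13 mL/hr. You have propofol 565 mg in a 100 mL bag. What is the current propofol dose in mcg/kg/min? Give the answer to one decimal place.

9.5 mcg/kg/min

Concentration = 565 mg ÷ 100 mL = 5.65 mg/mL = 5650 mcg/mL
Drug rate = 13 mL/hr × 5650 mcg/mL = 73450 mcg/hr
73450 mcg/hr ÷ 60 min/hr = 1224.167 mcg/min
1224.167 mcg/min ÷ 129.3 kg = 9.467646 mcg/kg/min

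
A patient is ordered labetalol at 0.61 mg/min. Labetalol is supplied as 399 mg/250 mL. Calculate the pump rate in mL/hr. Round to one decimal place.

0.61 mg/min × 60 min/hr = 36.6 mg/hr
Concentration = 399 mg ÷ 250 mL = 1.596 mg/mL
Rate = 36.6 mg/hr ÷ 1.596 mg/mL = 22.93233 mL/hr

22.9 mL/hr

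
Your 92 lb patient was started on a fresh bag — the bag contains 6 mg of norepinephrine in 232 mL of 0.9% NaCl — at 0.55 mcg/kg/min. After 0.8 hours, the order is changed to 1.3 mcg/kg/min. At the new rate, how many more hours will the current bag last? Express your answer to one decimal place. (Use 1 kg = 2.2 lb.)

Initial rate:
Weight = 92 lb ÷ 2.2 lb/kg = 41.81818 kg
Dose = 0.55 mcg/kg/min × 41.81818 kg = 23 mcg/min
23 mcg/min × 60 min/hr = 1380 mcg/hr
Concentration = 6 mg ÷ 232 mL = 0.02586207 mg/mL = 25.86207 mcg/mL
Rate = 1380 mcg/hr ÷ 25.86207 mcg/mL = 53.36 mL/hr
Volume infused so far = 53.36 mL/hr × 0.8 hr = 42.688 mL
Volume remaining = 232 − 42.688 = 189.312 mL
New rate:
Dose = 1.3 mcg/kg/min × 41.81818 kg = 54.36364 mcg/min
54.36364 mcg/min × 60 min/hr = 3261.818 mcg/hr
Rate = 3261.818 mcg/hr ÷ 25.86207 mcg/mL = 126.1236 mL/hr
Time remaining = 189.312 mL ÷ 126.1236 mL/hr = 1.501003 hr

1.5 hours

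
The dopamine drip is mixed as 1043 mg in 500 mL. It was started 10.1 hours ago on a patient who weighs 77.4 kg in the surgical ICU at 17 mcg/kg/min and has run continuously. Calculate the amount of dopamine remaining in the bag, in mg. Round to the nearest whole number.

Dose = 17 mcg/kg/min × 77.4 kg = 1315.8 mcg/min
1315.8 mcg/min × 60 min/hr = 78948 mcg/hr
Concentration = 1043 mg ÷ 500 mL = 2.086 mg/mL = 2086 mcg/mL
Rate = 78948 mcg/hr ÷ 2086 mcg/mL = 37.8466 mL/hr
Volume infused = 37.8466 mL/hr × 10.1 hr = 382.2506 mL
Volume remaining = 500 − 382.2506 = 117.7494 mL
Drug remaining = 117.7494 mL × 2086 mcg/mL = 245625.2 mcg = 245.6252 mg

246 mg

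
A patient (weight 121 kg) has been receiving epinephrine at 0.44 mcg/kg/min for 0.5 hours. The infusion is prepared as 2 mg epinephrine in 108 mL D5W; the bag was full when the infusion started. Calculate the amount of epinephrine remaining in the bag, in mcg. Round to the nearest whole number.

Dose = 0.44 mcg/kg/min × 121 kg = 53.24 mcg/min
53.24 mcg/min × 60 min/hr = 3194.4 mcg/hr
Concentration = 2 mg ÷ 108 mL = 0.01851852 mg/mL = 18.51852 mcg/mL
Rate = 3194.4 mcg/hr ÷ 18.51852 mcg/mL = 172.4976 mL/hr
Volume infused = 172.4976 mL/hr × 0.5 hr = 86.2488 mL
Volume remaining = 108 − 86.2488 = 21.7512 mL
Drug remaining = 21.7512 mL × 18.51852 mcg/mL = 402.8 mcg

403 mcg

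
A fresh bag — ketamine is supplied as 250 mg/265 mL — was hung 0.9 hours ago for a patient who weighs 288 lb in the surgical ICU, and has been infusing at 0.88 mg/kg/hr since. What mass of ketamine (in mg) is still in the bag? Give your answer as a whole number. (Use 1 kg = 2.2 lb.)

146 mg

Weight = 288 lb ÷ 2.2 lb/kg = 130.9091 kg
Dose = 0.88 mg/kg/hr × 130.9091 kg = 115.2 mg/hr
Concentration = 250 mg ÷ 265 mL = 0.9433962 mg/mL
Rate = 115.2 mg/hr ÷ 0.9433962 mg/mL = 122.112 mL/hr
Volume infused = 122.112 mL/hr × 0.9 hr = 109.9008 mL
Volume remaining = 265 − 109.9008 = 155.0992 mL
Drug remaining = 155.0992 mL × 0.9433962 mg/mL = 146.32 mg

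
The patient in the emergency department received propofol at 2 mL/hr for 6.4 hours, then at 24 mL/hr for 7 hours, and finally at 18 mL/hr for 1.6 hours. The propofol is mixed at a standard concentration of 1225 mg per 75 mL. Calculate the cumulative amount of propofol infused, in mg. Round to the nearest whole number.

Concentration = 1225 mg ÷ 75 mL = 16.33333 mg/mL
Stage 1: 2 mL/hr × 6.4 hr = 12.8 mL → 12.8 mL × 16.33333 mg/mL = 209.0667 mg
Stage 2: 24 mL/hr × 7 hr = 168 mL → 168 mL × 16.33333 mg/mL = 2744 mg
Stage 3: 18 mL/hr × 1.6 hr = 28.8 mL → 28.8 mL × 16.33333 mg/mL = 470.4 mg
Total = 209.0667 + 2744 + 470.4 = 3423.467 mg

3423 mg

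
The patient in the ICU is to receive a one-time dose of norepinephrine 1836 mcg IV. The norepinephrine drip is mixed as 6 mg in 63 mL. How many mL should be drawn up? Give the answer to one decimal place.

Concentration = 6 mg ÷ 63 mL = 0.0952381 mg/mL = 95.2381 mcg/mL
Volume = 1836 mcg ÷ 95.2381 mcg/mL = 19.278 mL

19.3 mL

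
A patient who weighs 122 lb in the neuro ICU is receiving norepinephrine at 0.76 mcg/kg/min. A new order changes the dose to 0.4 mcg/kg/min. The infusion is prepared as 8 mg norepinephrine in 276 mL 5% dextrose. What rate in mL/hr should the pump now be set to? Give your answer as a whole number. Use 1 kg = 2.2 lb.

46 mL/hr

Weight = 122 lb ÷ 2.2 lb/kg = 55.45455 kg
Dose = 0.4 mcg/kg/min × 55.45455 kg = 22.18182 mcg/min
22.18182 mcg/min × 60 min/hr = 1330.909 mcg/hr
Concentration = 8 mg ÷ 276 mL = 0.02898551 mg/mL = 28.98551 mcg/mL
Rate = 1330.909 mcg/hr ÷ 28.98551 mcg/mL = 45.91636 mL/hr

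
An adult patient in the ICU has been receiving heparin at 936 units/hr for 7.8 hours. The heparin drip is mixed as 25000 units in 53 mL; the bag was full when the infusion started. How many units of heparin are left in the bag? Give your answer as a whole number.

Concentration = 25000 units ÷ 53 mL = 471.6981 units/mL
Rate = 936 units/hr ÷ 471.6981 units/mL = 1.98432 mL/hr
Volume infused = 1.98432 mL/hr × 7.8 hr = 15.4777 mL
Volume remaining = 53 − 15.4777 = 37.5223 mL
Drug remaining = 37.5223 mL × 471.6981 units/mL = 17699.2 units

17699 units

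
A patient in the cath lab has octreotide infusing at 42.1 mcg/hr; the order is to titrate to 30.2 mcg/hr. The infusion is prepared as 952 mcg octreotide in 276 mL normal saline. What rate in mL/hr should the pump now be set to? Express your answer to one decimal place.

Concentration = 952 mcg ÷ 276 mL = 3.449275 mcg/mL
Rate = 30.2 mcg/hr ÷ 3.449275 mcg/mL = 8.755462 mL/hr

8.8 mL/hr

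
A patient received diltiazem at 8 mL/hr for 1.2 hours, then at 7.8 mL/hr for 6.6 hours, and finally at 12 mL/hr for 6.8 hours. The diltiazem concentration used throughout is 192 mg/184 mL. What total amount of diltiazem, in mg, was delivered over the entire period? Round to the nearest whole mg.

149 mg

Concentration = 192 mg ÷ 184 mL = 1.043478 mg/mL
Stage 1: 8 mL/hr × 1.2 hr = 9.6 mL → 9.6 mL × 1.043478 mg/mL = 10.01739 mg
Stage 2: 7.8 mL/hr × 6.6 hr = 51.48 mL → 51.48 mL × 1.043478 mg/mL = 53.71826 mg
Stage 3: 12 mL/hr × 6.8 hr = 81.6 mL → 81.6 mL × 1.043478 mg/mL = 85.14783 mg
Total = 10.01739 + 53.71826 + 85.14783 = 148.8835 mg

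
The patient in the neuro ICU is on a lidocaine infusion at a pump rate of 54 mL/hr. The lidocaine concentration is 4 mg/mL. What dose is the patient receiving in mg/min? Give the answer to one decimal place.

3.6 mg/min

Drug rate = 54 mL/hr × 4 mg/mL = 216 mg/hr
216 mg/hr ÷ 60 min/hr = 3.6 mg/min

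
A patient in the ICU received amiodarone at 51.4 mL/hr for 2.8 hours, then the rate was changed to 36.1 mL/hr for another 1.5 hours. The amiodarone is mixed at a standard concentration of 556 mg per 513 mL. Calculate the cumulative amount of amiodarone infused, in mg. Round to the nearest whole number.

Concentration = 556 mg ÷ 513 mL = 1.083821 mg/mL
Stage 1: 51.4 mL/hr × 2.8 hr = 143.92 mL → 143.92 mL × 1.083821 mg/mL = 155.9835 mg
Stage 2: 36.1 mL/hr × 1.5 hr = 54.15 mL → 54.15 mL × 1.083821 mg/mL = 58.68889 mg
Total = 155.9835 + 58.68889 = 214.6724 mg

215 mg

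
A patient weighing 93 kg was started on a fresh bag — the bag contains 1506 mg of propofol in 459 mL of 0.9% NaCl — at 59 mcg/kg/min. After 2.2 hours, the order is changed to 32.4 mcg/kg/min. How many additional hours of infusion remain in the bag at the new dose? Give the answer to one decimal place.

Initial rate:
Dose = 59 mcg/kg/min × 93 kg = 5487 mcg/min
5487 mcg/min × 60 min/hr = 329220 mcg/hr
Concentration = 1506 mg ÷ 459 mL = 3.281046 mg/mL = 3281.046 mcg/mL
Rate = 329220 mcg/hr ÷ 3281.046 mcg/mL = 100.34 mL/hr
Volume infused so far = 100.34 mL/hr × 2.2 hr = 220.7479 mL
Volume remaining = 459 − 220.7479 = 238.2521 mL
New rate:
Dose = 32.4 mcg/kg/min × 93 kg = 3013.2 mcg/min
3013.2 mcg/min × 60 min/hr = 180792 mcg/hr
Rate = 180792 mcg/hr ÷ 3281.046 mcg/mL = 55.10194 mL/hr
Time remaining = 238.2521 mL ÷ 55.10194 mL/hr = 4.323842 hr

4.3 hours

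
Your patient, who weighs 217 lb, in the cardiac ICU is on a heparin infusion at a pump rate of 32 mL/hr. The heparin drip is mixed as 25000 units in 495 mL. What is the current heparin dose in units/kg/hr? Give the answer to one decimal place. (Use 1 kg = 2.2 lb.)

Weight = 217 lb ÷ 2.2 lb/kg = 98.63636 kg
Concentration = 25000 units ÷ 495 mL = 50.50505 units/mL
Drug rate = 32 mL/hr × 50.50505 units/mL = 1616.162 units/hr
1616.162 units/hr ÷ 98.63636 kg = 16.38505 units/kg/hr

16.4 units/kg/hr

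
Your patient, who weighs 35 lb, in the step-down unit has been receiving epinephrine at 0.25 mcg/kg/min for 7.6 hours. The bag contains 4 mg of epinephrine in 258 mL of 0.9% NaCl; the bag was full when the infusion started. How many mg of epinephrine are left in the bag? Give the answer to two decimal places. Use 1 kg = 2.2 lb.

2.19 mg

Weight = 35 lb ÷ 2.2 lb/kg = 15.90909 kg
Dose = 0.25 mcg/kg/min × 15.90909 kg = 3.977273 mcg/min
3.977273 mcg/min × 60 min/hr = 238.6364 mcg/hr
Concentration = 4 mg ÷ 258 mL = 0.01550388 mg/mL = 15.50388 mcg/mL
Rate = 238.6364 mcg/hr ÷ 15.50388 mcg/mL = 15.39205 mL/hr
Volume infused = 15.39205 mL/hr × 7.6 hr = 116.9795 mL
Volume remaining = 258 − 116.9795 = 141.0205 mL
Drug remaining = 141.0205 mL × 15.50388 mcg/mL = 2186.364 mcg = 2.186364 mg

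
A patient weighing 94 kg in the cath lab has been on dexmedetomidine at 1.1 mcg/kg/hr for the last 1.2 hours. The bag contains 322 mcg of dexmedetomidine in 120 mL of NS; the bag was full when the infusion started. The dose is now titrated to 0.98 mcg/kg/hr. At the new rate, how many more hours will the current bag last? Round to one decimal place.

2.1 hours

Initial rate:
Dose = 1.1 mcg/kg/hr × 94 kg = 103.4 mcg/hr
Concentration = 322 mcg ÷ 120 mL = 2.683333 mcg/mL
Rate = 103.4 mcg/hr ÷ 2.683333 mcg/mL = 38.53416 mL/hr
Volume infused so far = 38.53416 mL/hr × 1.2 hr = 46.24099 mL
Volume remaining = 120 − 46.24099 = 73.75901 mL
New rate:
Dose = 0.98 mcg/kg/hr × 94 kg = 92.12 mcg/hr
Rate = 92.12 mcg/hr ÷ 2.683333 mcg/mL = 34.33043 mL/hr
Time remaining = 73.75901 mL ÷ 34.33043 mL/hr = 2.148502 hr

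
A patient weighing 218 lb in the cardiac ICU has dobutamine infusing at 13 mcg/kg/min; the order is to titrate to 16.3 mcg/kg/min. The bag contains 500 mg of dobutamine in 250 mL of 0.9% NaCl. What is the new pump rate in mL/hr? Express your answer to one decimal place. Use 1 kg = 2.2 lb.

Weight = 218 lb ÷ 2.2 lb/kg = 99.09091 kg
Dose = 16.3 mcg/kg/min × 99.09091 kg = 1615.182 mcg/min
1615.182 mcg/min × 60 min/hr = 96910.91 mcg/hr
Concentration = 500 mg ÷ 250 mL = 2 mg/mL = 2000 mcg/mL
Rate = 96910.91 mcg/hr ÷ 2000 mcg/mL = 48.45545 mL/hr

48.5 mL/hr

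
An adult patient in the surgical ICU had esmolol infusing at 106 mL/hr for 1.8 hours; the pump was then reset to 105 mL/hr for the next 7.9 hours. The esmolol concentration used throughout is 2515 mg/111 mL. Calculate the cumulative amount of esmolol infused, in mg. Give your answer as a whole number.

Concentration = 2515 mg ÷ 111 mL = 22.65766 mg/mL
Stage 1: 106 mL/hr × 1.8 hr = 190.8 mL → 190.8 mL × 22.65766 mg/mL = 4323.081 mg
Stage 2: 105 mL/hr × 7.9 hr = 829.5 mL → 829.5 mL × 22.65766 mg/mL = 18794.53 mg
Total = 4323.081 + 18794.53 = 23117.61 mg

23118 mg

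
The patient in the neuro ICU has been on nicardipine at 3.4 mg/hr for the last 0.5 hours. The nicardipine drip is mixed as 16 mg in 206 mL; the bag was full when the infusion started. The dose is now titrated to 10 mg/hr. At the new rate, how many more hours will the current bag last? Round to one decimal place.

1.4 hours

Initial rate:
Concentration = 16 mg ÷ 206 mL = 0.0776699 mg/mL
Rate = 3.4 mg/hr ÷ 0.0776699 mg/mL = 43.775 mL/hr
Volume infused so far = 43.775 mL/hr × 0.5 hr = 21.8875 mL
Volume remaining = 206 − 21.8875 = 184.1125 mL
New rate:
Rate = 10 mg/hr ÷ 0.0776699 mg/mL = 128.75 mL/hr
Time remaining = 184.1125 mL ÷ 128.75 mL/hr = 1.43 hr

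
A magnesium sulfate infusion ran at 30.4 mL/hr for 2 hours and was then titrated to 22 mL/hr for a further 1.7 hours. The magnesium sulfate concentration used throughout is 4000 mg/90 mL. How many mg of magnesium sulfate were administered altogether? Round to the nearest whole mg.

Concentration = 4000 mg ÷ 90 mL = 44.44444 mg/mL
Stage 1: 30.4 mL/hr × 2 hr = 60.8 mL → 60.8 mL × 44.44444 mg/mL = 2702.222 mg
Stage 2: 22 mL/hr × 1.7 hr = 37.4 mL → 37.4 mL × 44.44444 mg/mL = 1662.222 mg
Total = 2702.222 + 1662.222 = 4364.444 mg

4364 mg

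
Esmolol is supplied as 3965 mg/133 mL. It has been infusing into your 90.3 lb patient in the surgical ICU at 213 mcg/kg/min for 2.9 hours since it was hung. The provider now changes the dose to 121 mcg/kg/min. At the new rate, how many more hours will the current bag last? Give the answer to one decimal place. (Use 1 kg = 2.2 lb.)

Initial rate:
Weight = 90.3 lb ÷ 2.2 lb/kg = 41.04545 kg
Dose = 213 mcg/kg/min × 41.04545 kg = 8742.682 mcg/min
8742.682 mcg/min × 60 min/hr = 524560.9 mcg/hr
Concentration = 3965 mg ÷ 133 mL = 29.81203 mg/mL = 29812.03 mcg/mL
Rate = 524560.9 mcg/hr ÷ 29812.03 mcg/mL = 17.59561 mL/hr
Volume infused so far = 17.59561 mL/hr × 2.9 hr = 51.02727 mL
Volume remaining = 133 − 51.02727 = 81.97273 mL
New rate:
Dose = 121 mcg/kg/min × 41.04545 kg = 4966.5 mcg/min
4966.5 mcg/min × 60 min/hr = 297990 mcg/hr
Rate = 297990 mcg/hr ÷ 29812.03 mcg/mL = 9.995629 mL/hr
Time remaining = 81.97273 mL ÷ 9.995629 mL/hr = 8.200857 hr

8.2 hours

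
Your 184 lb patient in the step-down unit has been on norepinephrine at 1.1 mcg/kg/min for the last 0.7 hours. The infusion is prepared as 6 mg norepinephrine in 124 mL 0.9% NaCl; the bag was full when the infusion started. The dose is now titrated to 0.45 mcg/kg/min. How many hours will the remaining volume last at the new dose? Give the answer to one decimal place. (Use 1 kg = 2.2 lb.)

0.9 hours

Initial rate:
Weight = 184 lb ÷ 2.2 lb/kg = 83.63636 kg
Dose = 1.1 mcg/kg/min × 83.63636 kg = 92 mcg/min
92 mcg/min × 60 min/hr = 5520 mcg/hr
Concentration = 6 mg ÷ 124 mL = 0.0483871 mg/mL = 48.3871 mcg/mL
Rate = 5520 mcg/hr ÷ 48.3871 mcg/mL = 114.08 mL/hr
Volume infused so far = 114.08 mL/hr × 0.7 hr = 79.856 mL
Volume remaining = 124 − 79.856 = 44.144 mL
New rate:
Dose = 0.45 mcg/kg/min × 83.63636 kg = 37.63636 mcg/min
37.63636 mcg/min × 60 min/hr = 2258.182 mcg/hr
Rate = 2258.182 mcg/hr ÷ 48.3871 mcg/mL = 46.66909 mL/hr
Time remaining = 44.144 mL ÷ 46.66909 mL/hr = 0.9458937 hr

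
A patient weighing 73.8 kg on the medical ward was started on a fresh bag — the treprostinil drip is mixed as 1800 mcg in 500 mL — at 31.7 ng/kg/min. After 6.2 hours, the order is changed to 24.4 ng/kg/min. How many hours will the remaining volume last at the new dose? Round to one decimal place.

Initial rate:
Dose = 31.7 ng/kg/min × 73.8 kg = 2339.46 ng/min
2339.46 ng/min × 60 min/hr = 140367.6 ng/hr
Concentration = 1800 mcg ÷ 500 mL = 3.6 mcg/mL = 3600 ng/mL
Rate = 140367.6 ng/hr ÷ 3600 ng/mL = 38.991 mL/hr
Volume infused so far = 38.991 mL/hr × 6.2 hr = 241.7442 mL
Volume remaining = 500 − 241.7442 = 258.2558 mL
New rate:
Dose = 24.4 ng/kg/min × 73.8 kg = 1800.72 ng/min
1800.72 ng/min × 60 min/hr = 108043.2 ng/hr
Rate = 108043.2 ng/hr ÷ 3600 ng/mL = 30.012 mL/hr
Time remaining = 258.2558 mL ÷ 30.012 mL/hr = 8.605085 hr

8.6 hours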